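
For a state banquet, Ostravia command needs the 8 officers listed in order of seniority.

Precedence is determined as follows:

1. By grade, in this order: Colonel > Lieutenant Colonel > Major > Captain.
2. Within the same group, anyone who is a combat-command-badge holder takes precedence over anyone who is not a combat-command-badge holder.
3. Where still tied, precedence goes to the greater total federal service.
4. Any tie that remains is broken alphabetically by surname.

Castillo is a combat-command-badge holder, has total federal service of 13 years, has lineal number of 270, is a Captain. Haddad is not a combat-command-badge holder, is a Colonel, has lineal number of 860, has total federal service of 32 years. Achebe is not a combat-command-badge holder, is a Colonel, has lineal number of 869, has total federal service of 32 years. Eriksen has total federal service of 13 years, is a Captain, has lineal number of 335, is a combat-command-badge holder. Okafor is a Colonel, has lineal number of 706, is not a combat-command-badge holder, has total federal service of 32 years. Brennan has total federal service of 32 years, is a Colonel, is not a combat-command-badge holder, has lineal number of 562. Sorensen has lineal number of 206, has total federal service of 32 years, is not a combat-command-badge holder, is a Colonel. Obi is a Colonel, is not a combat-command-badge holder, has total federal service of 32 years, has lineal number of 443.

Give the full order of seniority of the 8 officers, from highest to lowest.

By grade: Achebe, Brennan, Haddad, Obi, Okafor and Sorensen (Colonel); then Castillo and Eriksen (Captain).
Achebe, Brennan, Haddad, Obi, Okafor and Sorensen are each not a combat-command-badge holder, so the next rule applies.
Achebe, Brennan, Haddad, Obi, Okafor and Sorensen all have total federal service 32 years, so the next rule applies.
Among Achebe, Brennan, Haddad, Obi, Okafor and Sorensen, alphabetically by surname: Achebe before Brennan before Haddad before Obi before Okafor before Sorensen.
Castillo and Eriksen are each a combat-command-badge holder, so the next rule applies.
Castillo and Eriksen both have total federal service 13 years, so the next rule applies.
Among Castillo and Eriksen, alphabetically by surname: Castillo before Eriksen.
Full order: Achebe, Brennan, Haddad, Obi, Okafor, Sorensen, Castillo, Eriksen.

Achebe, Brennan, Haddad, Obi, Okafor, Sorensen, Castillo, Eriksen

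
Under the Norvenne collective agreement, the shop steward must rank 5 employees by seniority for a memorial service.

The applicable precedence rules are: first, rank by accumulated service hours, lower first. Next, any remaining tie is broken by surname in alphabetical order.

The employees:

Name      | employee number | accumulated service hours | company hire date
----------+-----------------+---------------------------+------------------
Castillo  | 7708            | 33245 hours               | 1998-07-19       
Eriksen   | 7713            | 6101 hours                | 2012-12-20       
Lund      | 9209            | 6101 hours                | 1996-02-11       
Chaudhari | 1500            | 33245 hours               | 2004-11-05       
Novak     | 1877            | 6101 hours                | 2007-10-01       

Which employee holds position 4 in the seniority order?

By accumulated service hours (lower first): Eriksen, Lund and Novak (each 6101 hours); then Castillo and Chaudhari (both 33245 hours).
Among Eriksen, Lund and Novak, alphabetically by surname: Eriksen before Lund before Novak.
Among Castillo and Chaudhari, alphabetically by surname: Castillo before Chaudhari.
Order: Eriksen, Lund, Novak, Castillo, Chaudhari.

Castillo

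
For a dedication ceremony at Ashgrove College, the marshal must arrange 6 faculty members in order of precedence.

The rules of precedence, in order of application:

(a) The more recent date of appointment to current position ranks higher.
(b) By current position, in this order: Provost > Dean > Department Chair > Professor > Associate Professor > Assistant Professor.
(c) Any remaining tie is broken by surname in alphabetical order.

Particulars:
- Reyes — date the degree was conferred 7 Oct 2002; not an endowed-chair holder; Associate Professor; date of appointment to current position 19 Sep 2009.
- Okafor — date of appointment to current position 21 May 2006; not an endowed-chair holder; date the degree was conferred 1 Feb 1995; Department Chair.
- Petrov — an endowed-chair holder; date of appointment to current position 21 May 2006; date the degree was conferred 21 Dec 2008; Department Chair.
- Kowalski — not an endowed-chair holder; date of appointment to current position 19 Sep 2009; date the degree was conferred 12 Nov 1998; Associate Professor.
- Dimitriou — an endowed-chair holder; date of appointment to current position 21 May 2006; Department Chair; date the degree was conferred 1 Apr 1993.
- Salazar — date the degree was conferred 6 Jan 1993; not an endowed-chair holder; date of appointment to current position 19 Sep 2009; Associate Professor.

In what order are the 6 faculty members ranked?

By date of appointment to current position (later first): Kowalski, Reyes and Salazar (each 19 Sep 2009); then Dimitriou, Okafor and Petrov (each 21 May 2006).
Kowalski, Reyes and Salazar are each Associate Professor, so the next rule applies.
Among Kowalski, Reyes and Salazar, alphabetically by surname: Kowalski before Reyes before Salazar.
Dimitriou, Okafor and Petrov are each Department Chair, so the next rule applies.
Among Dimitriou, Okafor and Petrov, alphabetically by surname: Dimitriou before Okafor before Petrov.
Full order: Kowalski, Reyes, Salazar, Dimitriou, Okafor, Petrov.

Kowalski, Reyes, Salazar, Dimitriou, Okafor, Petrov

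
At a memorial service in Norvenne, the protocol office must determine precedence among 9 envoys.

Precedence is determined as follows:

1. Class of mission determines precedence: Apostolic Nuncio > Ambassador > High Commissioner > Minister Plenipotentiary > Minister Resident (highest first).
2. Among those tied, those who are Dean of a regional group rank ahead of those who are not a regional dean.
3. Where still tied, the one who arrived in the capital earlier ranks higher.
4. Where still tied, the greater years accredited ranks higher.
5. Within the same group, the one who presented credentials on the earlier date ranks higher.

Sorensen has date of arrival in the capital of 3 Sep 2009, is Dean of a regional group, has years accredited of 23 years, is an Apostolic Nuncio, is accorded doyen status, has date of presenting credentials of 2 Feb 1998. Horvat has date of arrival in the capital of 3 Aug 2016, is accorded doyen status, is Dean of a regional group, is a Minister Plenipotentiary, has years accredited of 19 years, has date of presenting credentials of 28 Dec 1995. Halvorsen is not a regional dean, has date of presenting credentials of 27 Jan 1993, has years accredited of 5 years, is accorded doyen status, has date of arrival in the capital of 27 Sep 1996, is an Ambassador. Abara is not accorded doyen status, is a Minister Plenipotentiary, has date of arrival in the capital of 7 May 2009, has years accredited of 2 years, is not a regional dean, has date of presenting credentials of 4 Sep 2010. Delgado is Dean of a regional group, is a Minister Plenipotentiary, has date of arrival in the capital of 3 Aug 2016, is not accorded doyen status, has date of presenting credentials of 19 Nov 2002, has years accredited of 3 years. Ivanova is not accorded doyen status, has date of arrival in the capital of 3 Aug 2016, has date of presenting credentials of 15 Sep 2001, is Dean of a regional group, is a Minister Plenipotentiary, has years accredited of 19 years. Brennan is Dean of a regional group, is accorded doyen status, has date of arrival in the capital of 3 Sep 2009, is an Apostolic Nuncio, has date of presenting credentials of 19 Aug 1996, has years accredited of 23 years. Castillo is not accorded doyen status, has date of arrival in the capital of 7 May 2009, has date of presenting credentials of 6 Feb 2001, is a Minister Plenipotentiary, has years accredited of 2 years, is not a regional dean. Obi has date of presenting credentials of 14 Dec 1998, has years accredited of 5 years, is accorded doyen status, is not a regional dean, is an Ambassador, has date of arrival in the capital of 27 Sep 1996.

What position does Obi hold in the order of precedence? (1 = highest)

4

By class of mission: Brennan and Sorensen (Apostolic Nuncio); then Halvorsen and Obi (Ambassador); then Horvat, Ivanova, Delgado, Castillo and Abara (Minister Plenipotentiary).
Brennan and Sorensen are each Dean of a regional group, so the next rule applies.
Brennan and Sorensen both have date of arrival in the capital 3 Sep 2009, so the next rule applies.
Brennan and Sorensen both have years accredited 23 years, so the next rule applies.
Among Brennan and Sorensen, by date of presenting credentials (earlier first): Brennan (19 Aug 1996) before Sorensen (2 Feb 1998).
Halvorsen and Obi are each not a regional dean, so the next rule applies.
Halvorsen and Obi both have date of arrival in the capital 27 Sep 1996, so the next rule applies.
Halvorsen and Obi both have years accredited 5 years, so the next rule applies.
Among Halvorsen and Obi, by date of presenting credentials (earlier first): Halvorsen (27 Jan 1993) before Obi (14 Dec 1998).
Among Horvat, Ivanova, Delgado, Castillo and Abara, Dean of a regional group before not a regional dean: Horvat, Ivanova and Delgado (Dean of a regional group) before Castillo and Abara (not a regional dean).
Horvat, Ivanova and Delgado all have date of arrival in the capital 3 Aug 2016, so the next rule applies.
Among Horvat, Ivanova and Delgado, by years accredited (higher first): Horvat and Ivanova (19 years) before Delgado (3 years).
Among Horvat and Ivanova, by date of presenting credentials (earlier first): Horvat (28 Dec 1995) before Ivanova (15 Sep 2001).
Castillo and Abara both have date of arrival in the capital 7 May 2009, so the next rule applies.
Castillo and Abara both have years accredited 2 years, so the next rule applies.
Among Castillo and Abara, by date of presenting credentials (earlier first): Castillo (6 Feb 2001) before Abara (4 Sep 2010).
Order: Brennan, Sorensen, Halvorsen, Obi, Horvat, Ivanova, Delgado, Castillo, Abara. So position 4.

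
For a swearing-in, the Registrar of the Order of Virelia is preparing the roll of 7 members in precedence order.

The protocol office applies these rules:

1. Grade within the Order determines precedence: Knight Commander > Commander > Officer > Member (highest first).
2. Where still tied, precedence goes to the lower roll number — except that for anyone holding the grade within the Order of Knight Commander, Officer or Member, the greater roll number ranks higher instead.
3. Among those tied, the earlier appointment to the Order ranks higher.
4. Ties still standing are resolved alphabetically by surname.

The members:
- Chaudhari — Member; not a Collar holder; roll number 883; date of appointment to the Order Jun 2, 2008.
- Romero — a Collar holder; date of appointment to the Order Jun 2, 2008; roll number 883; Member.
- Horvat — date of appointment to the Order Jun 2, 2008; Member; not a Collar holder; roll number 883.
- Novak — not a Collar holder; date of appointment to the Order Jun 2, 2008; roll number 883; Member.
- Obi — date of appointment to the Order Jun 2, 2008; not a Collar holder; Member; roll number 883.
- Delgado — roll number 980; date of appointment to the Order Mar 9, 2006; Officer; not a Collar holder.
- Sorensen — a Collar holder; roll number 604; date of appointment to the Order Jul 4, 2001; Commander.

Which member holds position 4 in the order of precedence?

Horvat

By grade within the Order: Sorensen (Commander); then Delgado (Officer); then Chaudhari, Horvat, Novak, Obi and Romero (Member).
Chaudhari, Horvat, Novak, Obi and Romero all have roll number 883, so the next rule applies.
Chaudhari, Horvat, Novak, Obi and Romero all have date of appointment to the Order Jun 2, 2008, so the next rule applies.
Among Chaudhari, Horvat, Novak, Obi and Romero, alphabetically by surname: Chaudhari before Horvat before Novak before Obi before Romero.
Order: Sorensen, Delgado, Chaudhari, Horvat, Novak, Obi, Romero.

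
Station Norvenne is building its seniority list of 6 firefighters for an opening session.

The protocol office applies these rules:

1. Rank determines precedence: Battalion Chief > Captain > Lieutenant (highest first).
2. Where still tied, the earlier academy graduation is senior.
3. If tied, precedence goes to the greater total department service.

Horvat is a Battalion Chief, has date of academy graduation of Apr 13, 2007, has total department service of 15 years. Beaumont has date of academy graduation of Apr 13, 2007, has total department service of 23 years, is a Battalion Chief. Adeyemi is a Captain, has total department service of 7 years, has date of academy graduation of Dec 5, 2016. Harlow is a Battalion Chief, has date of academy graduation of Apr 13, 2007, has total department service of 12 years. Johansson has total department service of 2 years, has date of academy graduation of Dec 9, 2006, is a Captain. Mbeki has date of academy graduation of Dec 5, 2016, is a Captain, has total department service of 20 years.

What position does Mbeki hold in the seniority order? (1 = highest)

By rank: Beaumont, Horvat and Harlow (Battalion Chief); then Johansson, Mbeki and Adeyemi (Captain).
Beaumont, Horvat and Harlow all have date of academy graduation Apr 13, 2007, so the next rule applies.
Among Beaumont, Horvat and Harlow, by total department service (higher first): Beaumont (23 years) before Horvat (15 years) before Harlow (12 years).
Among Johansson, Mbeki and Adeyemi, by date of academy graduation (earlier first): Johansson (Dec 9, 2006) before Mbeki and Adeyemi (Dec 5, 2016).
Among Mbeki and Adeyemi, by total department service (higher first): Mbeki (20 years) before Adeyemi (7 years).
Order: Beaumont, Horvat, Harlow, Johansson, Mbeki, Adeyemi. So position 5.

5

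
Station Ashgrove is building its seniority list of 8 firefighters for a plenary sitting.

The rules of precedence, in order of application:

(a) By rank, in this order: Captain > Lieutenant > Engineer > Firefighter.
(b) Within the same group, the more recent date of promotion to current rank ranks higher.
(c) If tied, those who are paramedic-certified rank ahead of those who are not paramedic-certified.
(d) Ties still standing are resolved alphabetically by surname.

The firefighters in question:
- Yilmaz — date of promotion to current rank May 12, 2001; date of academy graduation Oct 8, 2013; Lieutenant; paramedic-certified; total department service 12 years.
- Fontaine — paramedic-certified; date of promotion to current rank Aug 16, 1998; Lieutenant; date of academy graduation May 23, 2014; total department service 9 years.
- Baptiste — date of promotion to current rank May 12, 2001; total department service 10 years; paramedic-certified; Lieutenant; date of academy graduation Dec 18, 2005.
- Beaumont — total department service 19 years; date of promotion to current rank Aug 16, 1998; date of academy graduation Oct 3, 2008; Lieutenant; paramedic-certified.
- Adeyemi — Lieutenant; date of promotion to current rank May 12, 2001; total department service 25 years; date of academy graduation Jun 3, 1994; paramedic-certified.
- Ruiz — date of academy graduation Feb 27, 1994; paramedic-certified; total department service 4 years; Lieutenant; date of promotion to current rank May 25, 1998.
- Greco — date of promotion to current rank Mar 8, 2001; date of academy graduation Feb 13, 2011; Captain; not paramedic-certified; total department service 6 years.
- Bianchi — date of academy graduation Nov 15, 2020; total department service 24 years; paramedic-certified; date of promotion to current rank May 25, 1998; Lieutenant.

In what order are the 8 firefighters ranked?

By rank: Greco (Captain); then Adeyemi, Baptiste, Yilmaz, Beaumont, Fontaine, Bianchi and Ruiz (Lieutenant).
Among Adeyemi, Baptiste, Yilmaz, Beaumont, Fontaine, Bianchi and Ruiz, by date of promotion to current rank (later first): Adeyemi, Baptiste and Yilmaz (May 12, 2001) before Beaumont and Fontaine (Aug 16, 1998) before Bianchi and Ruiz (May 25, 1998).
Adeyemi, Baptiste and Yilmaz are each paramedic-certified, so the next rule applies.
Among Adeyemi, Baptiste and Yilmaz, alphabetically by surname: Adeyemi before Baptiste before Yilmaz.
Beaumont and Fontaine are each paramedic-certified, so the next rule applies.
Among Beaumont and Fontaine, alphabetically by surname: Beaumont before Fontaine.
Bianchi and Ruiz are each paramedic-certified, so the next rule applies.
Among Bianchi and Ruiz, alphabetically by surname: Bianchi before Ruiz.
Full order: Greco, Adeyemi, Baptiste, Yilmaz, Beaumont, Fontaine, Bianchi, Ruiz.

Greco, Adeyemi, Baptiste, Yilmaz, Beaumont, Fontaine, Bianchi, Ruiz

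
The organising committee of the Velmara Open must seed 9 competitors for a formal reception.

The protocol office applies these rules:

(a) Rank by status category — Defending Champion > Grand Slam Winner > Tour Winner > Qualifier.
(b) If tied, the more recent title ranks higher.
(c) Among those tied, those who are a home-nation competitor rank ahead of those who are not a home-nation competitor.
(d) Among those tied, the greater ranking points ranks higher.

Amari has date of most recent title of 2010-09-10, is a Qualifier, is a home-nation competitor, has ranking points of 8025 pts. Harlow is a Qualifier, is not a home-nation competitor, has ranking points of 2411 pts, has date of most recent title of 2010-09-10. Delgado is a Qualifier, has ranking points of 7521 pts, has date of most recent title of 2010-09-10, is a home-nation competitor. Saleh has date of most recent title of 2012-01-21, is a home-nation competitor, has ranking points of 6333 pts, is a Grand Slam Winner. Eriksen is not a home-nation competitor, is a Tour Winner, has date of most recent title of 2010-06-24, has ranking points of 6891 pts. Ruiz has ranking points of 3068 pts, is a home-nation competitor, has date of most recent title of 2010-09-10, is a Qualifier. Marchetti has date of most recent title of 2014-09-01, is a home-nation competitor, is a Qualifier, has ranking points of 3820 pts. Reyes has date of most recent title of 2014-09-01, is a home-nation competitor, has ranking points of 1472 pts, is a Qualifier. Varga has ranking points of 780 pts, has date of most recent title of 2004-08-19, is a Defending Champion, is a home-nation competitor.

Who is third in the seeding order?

Eriksen

By status category: Varga (Defending Champion); then Saleh (Grand Slam Winner); then Eriksen (Tour Winner); then Marchetti, Reyes, Amari, Delgado, Ruiz and Harlow (Qualifier).
Among Marchetti, Reyes, Amari, Delgado, Ruiz and Harlow, by date of most recent title (later first): Marchetti and Reyes (2014-09-01) before Amari, Delgado, Ruiz and Harlow (2010-09-10).
Marchetti and Reyes are each a home-nation competitor, so the next rule applies.
Among Marchetti and Reyes, by ranking points (higher first): Marchetti (3820 pts) before Reyes (1472 pts).
Among Amari, Delgado, Ruiz and Harlow, a home-nation competitor before not a home-nation competitor: Amari, Delgado and Ruiz (a home-nation competitor) before Harlow (not a home-nation competitor).
Among Amari, Delgado and Ruiz, by ranking points (higher first): Amari (8025 pts) before Delgado (7521 pts) before Ruiz (3068 pts).
Order: Varga, Saleh, Eriksen, Marchetti, Reyes, Amari, Delgado, Ruiz, Harlow.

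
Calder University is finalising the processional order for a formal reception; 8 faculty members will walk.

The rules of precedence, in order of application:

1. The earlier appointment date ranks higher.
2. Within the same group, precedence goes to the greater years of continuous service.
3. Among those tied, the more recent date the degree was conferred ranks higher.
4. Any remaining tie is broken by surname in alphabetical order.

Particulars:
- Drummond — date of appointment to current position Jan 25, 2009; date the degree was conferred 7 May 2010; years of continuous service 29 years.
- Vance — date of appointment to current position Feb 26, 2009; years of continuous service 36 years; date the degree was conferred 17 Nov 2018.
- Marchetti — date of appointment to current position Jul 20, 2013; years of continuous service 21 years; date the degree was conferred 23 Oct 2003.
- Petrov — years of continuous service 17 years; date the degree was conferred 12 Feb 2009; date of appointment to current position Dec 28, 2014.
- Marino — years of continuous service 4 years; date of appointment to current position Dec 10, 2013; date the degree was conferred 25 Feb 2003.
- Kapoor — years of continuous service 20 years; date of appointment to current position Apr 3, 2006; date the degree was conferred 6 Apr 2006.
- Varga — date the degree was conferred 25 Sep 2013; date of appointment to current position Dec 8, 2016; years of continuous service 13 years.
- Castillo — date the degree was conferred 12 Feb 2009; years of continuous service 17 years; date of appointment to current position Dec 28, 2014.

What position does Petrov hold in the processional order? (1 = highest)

By date of appointment to current position (earlier first): Kapoor (Apr 3, 2006); then Drummond (Jan 25, 2009); then Vance (Feb 26, 2009); then Marchetti (Jul 20, 2013); then Marino (Dec 10, 2013); then Castillo and Petrov (both Dec 28, 2014); then Varga (Dec 8, 2016).
Castillo and Petrov both have years of continuous service 17 years, so the next rule applies.
Castillo and Petrov both have date the degree was conferred 12 Feb 2009, so the next rule applies.
Among Castillo and Petrov, alphabetically by surname: Castillo before Petrov.
Order: Kapoor, Drummond, Vance, Marchetti, Marino, Castillo, Petrov, Varga. So position 7.

7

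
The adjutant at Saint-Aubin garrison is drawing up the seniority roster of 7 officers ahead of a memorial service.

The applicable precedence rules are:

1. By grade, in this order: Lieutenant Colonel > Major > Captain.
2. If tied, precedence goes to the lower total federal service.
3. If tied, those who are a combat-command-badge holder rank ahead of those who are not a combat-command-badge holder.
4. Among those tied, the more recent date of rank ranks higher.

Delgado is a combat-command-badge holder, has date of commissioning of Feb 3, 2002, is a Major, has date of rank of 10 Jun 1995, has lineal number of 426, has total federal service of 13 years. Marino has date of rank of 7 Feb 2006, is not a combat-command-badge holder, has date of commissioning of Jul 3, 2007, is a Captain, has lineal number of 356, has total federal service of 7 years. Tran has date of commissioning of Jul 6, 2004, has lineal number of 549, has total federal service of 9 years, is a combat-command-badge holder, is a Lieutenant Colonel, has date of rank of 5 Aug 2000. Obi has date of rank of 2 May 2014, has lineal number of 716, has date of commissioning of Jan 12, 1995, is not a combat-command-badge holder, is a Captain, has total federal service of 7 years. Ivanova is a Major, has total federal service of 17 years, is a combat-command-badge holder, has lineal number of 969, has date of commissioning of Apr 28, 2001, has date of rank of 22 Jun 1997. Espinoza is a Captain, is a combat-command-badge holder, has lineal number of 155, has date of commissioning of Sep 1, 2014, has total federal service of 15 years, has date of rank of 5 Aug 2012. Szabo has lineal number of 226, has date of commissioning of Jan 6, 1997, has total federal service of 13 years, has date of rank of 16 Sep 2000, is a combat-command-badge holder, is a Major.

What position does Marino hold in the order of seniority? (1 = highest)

By grade: Tran (Lieutenant Colonel); then Szabo, Delgado and Ivanova (Major); then Obi, Marino and Espinoza (Captain).
Among Szabo, Delgado and Ivanova, by total federal service (lower first): Szabo and Delgado (13 years) before Ivanova (17 years).
Szabo and Delgado are each a combat-command-badge holder, so the next rule applies.
Among Szabo and Delgado, by date of rank (later first): Szabo (16 Sep 2000) before Delgado (10 Jun 1995).
Among Obi, Marino and Espinoza, by total federal service (lower first): Obi and Marino (7 years) before Espinoza (15 years).
Obi and Marino are each not a combat-command-badge holder, so the next rule applies.
Among Obi and Marino, by date of rank (later first): Obi (2 May 2014) before Marino (7 Feb 2006).
Order: Tran, Szabo, Delgado, Ivanova, Obi, Marino, Espinoza. So position 6.

6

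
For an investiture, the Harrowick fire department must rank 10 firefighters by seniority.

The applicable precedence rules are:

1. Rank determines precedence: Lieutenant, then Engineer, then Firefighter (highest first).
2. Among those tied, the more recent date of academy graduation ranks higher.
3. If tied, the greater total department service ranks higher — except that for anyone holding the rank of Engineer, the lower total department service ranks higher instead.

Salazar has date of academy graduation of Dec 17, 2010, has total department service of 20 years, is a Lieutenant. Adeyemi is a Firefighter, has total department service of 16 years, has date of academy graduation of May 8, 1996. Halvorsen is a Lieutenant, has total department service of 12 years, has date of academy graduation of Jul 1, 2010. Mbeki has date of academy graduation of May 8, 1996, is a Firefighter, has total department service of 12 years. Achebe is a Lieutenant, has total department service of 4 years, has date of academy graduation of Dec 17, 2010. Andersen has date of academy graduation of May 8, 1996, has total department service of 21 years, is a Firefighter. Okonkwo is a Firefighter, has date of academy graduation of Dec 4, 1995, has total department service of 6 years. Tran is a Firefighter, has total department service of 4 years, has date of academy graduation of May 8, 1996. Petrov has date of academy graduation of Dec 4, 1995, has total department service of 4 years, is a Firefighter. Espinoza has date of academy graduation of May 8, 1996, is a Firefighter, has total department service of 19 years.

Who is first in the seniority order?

Salazar

By rank: Salazar, Achebe and Halvorsen (Lieutenant); then Andersen, Espinoza, Adeyemi, Mbeki, Tran, Okonkwo and Petrov (Firefighter).
Among Salazar, Achebe and Halvorsen, by date of academy graduation (later first): Salazar and Achebe (Dec 17, 2010) before Halvorsen (Jul 1, 2010).
Among Salazar and Achebe, by total department service (higher first): Salazar (20 years) before Achebe (4 years).
Among Andersen, Espinoza, Adeyemi, Mbeki, Tran, Okonkwo and Petrov, by date of academy graduation (later first): Andersen, Espinoza, Adeyemi, Mbeki and Tran (May 8, 1996) before Okonkwo and Petrov (Dec 4, 1995).
Among Andersen, Espinoza, Adeyemi, Mbeki and Tran, by total department service (higher first): Andersen (21 years) before Espinoza (19 years) before Adeyemi (16 years) before Mbeki (12 years) before Tran (4 years).
Among Okonkwo and Petrov, by total department service (higher first): Okonkwo (6 years) before Petrov (4 years).
Order: Salazar, Achebe, Halvorsen, Andersen, Espinoza, Adeyemi, Mbeki, Tran, Okonkwo, Petrov.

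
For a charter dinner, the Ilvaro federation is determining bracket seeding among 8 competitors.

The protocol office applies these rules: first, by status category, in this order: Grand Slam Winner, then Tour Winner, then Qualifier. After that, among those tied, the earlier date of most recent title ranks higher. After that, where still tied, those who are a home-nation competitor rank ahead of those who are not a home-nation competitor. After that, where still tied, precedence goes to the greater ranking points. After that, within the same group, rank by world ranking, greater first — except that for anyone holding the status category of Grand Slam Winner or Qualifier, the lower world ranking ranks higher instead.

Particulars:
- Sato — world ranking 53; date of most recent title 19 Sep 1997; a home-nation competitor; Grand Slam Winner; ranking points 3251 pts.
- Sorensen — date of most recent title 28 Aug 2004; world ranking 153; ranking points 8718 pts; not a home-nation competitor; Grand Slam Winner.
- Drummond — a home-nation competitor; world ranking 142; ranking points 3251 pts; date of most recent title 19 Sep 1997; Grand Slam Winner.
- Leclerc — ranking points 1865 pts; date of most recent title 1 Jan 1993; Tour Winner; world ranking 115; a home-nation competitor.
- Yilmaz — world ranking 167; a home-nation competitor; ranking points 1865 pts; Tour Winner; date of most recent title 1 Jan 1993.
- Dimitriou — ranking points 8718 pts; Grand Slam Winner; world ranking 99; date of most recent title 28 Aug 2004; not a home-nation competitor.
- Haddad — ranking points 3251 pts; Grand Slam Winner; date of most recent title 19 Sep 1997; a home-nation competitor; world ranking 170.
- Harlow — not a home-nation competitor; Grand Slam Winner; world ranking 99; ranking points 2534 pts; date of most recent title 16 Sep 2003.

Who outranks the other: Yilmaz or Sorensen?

By status category: Sato, Drummond, Haddad, Harlow, Dimitriou and Sorensen (Grand Slam Winner); then Yilmaz and Leclerc (Tour Winner).
Among Sato, Drummond, Haddad, Harlow, Dimitriou and Sorensen, by date of most recent title (earlier first): Sato, Drummond and Haddad (19 Sep 1997) before Harlow (16 Sep 2003) before Dimitriou and Sorensen (28 Aug 2004).
Sato, Drummond and Haddad are each a home-nation competitor, so the next rule applies.
Sato, Drummond and Haddad all have ranking points 3251 pts, so the next rule applies.
Among Sato, Drummond and Haddad, by world ranking (lower first) (reversed rule for this group): Sato (53) before Drummond (142) before Haddad (170).
Dimitriou and Sorensen are each not a home-nation competitor, so the next rule applies.
Dimitriou and Sorensen both have ranking points 8718 pts, so the next rule applies.
Among Dimitriou and Sorensen, by world ranking (lower first) (reversed rule for this group): Dimitriou (99) before Sorensen (153).
Yilmaz and Leclerc both have date of most recent title 1 Jan 1993, so the next rule applies.
Yilmaz and Leclerc are each a home-nation competitor, so the next rule applies.
Yilmaz and Leclerc both have ranking points 1865 pts, so the next rule applies.
Among Yilmaz and Leclerc, by world ranking (higher first): Yilmaz (167) before Leclerc (115).
So Sorensen takes precedence.

Sorensen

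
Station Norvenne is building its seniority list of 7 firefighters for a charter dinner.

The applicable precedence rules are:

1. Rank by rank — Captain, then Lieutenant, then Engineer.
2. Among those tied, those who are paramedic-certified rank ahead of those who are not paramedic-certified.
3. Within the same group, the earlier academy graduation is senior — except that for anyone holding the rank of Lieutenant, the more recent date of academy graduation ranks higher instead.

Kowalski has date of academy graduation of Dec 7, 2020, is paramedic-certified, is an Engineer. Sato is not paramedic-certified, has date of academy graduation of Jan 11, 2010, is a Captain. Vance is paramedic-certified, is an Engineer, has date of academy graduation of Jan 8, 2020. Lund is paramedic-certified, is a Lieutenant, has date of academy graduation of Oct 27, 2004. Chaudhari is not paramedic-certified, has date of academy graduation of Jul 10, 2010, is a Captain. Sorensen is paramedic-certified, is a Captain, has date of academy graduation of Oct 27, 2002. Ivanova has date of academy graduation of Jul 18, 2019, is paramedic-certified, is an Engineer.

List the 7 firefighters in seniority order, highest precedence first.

Sorensen, Sato, Chaudhari, Lund, Ivanova, Vance, Kowalski

By rank: Sorensen, Sato and Chaudhari (Captain); then Lund (Lieutenant); then Ivanova, Vance and Kowalski (Engineer).
Among Sorensen, Sato and Chaudhari, paramedic-certified before not paramedic-certified: Sorensen (paramedic-certified) before Sato and Chaudhari (not paramedic-certified).
Among Sato and Chaudhari, by date of academy graduation (earlier first): Sato (Jan 11, 2010) before Chaudhari (Jul 10, 2010).
Ivanova, Vance and Kowalski are each paramedic-certified, so the next rule applies.
Among Ivanova, Vance and Kowalski, by date of academy graduation (earlier first): Ivanova (Jul 18, 2019) before Vance (Jan 8, 2020) before Kowalski (Dec 7, 2020).
Full order: Sorensen, Sato, Chaudhari, Lund, Ivanova, Vance, Kowalski.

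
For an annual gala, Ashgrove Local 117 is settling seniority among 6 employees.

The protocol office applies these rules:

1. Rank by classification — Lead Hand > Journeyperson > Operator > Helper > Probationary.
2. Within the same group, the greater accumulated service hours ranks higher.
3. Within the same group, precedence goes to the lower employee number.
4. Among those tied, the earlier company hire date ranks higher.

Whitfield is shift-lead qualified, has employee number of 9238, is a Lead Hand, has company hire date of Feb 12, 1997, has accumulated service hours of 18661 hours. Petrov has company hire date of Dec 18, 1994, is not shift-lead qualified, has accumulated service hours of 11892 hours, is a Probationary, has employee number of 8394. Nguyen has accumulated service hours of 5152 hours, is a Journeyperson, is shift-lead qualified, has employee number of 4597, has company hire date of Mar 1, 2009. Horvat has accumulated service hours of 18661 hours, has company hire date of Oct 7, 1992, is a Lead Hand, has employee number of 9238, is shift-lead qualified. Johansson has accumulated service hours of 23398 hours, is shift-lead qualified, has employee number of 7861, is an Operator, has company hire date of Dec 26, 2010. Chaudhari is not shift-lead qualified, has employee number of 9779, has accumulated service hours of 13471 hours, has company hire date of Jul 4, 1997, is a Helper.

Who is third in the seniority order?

Nguyen

By classification: Horvat and Whitfield (Lead Hand); then Nguyen (Journeyperson); then Johansson (Operator); then Chaudhari (Helper); then Petrov (Probationary).
Horvat and Whitfield both have accumulated service hours 18661 hours, so the next rule applies.
Horvat and Whitfield both have employee number 9238, so the next rule applies.
Among Horvat and Whitfield, by company hire date (earlier first): Horvat (Oct 7, 1992) before Whitfield (Feb 12, 1997).
Order: Horvat, Whitfield, Nguyen, Johansson, Chaudhari, Petrov.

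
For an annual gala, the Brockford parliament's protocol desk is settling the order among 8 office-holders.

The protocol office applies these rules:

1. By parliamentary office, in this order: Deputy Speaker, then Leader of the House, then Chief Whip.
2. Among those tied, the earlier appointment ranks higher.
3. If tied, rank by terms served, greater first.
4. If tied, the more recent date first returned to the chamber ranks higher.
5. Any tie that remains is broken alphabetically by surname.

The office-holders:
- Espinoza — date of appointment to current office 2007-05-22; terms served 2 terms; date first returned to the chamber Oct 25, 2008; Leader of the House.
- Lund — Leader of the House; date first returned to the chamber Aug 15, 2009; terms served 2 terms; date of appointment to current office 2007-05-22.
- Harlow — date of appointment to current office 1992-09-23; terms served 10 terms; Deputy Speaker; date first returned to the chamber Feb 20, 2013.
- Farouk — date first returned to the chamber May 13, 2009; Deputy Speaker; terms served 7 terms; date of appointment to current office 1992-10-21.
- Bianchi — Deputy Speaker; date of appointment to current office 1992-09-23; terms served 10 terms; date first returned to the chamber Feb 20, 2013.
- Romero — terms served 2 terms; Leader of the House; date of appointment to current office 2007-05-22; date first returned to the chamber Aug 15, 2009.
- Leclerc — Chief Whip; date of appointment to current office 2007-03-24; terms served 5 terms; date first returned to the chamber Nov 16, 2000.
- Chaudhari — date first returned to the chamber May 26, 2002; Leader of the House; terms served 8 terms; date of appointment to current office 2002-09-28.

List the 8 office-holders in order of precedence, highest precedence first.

By parliamentary office: Bianchi, Harlow and Farouk (Deputy Speaker); then Chaudhari, Lund, Romero and Espinoza (Leader of the House); then Leclerc (Chief Whip).
Among Bianchi, Harlow and Farouk, by date of appointment to current office (earlier first): Bianchi and Harlow (1992-09-23) before Farouk (1992-10-21).
Bianchi and Harlow both have terms served 10 terms, so the next rule applies.
Bianchi and Harlow both have date first returned to the chamber Feb 20, 2013, so the next rule applies.
Among Bianchi and Harlow, alphabetically by surname: Bianchi before Harlow.
Among Chaudhari, Lund, Romero and Espinoza, by date of appointment to current office (earlier first): Chaudhari (2002-09-28) before Lund, Romero and Espinoza (2007-05-22).
Lund, Romero and Espinoza all have terms served 2 terms, so the next rule applies.
Among Lund, Romero and Espinoza, by date first returned to the chamber (later first): Lund and Romero (Aug 15, 2009) before Espinoza (Oct 25, 2008).
Among Lund and Romero, alphabetically by surname: Lund before Romero.
Full order: Bianchi, Harlow, Farouk, Chaudhari, Lund, Romero, Espinoza, Leclerc.

Bianchi, Harlow, Farouk, Chaudhari, Lund, Romero, Espinoza, Leclerc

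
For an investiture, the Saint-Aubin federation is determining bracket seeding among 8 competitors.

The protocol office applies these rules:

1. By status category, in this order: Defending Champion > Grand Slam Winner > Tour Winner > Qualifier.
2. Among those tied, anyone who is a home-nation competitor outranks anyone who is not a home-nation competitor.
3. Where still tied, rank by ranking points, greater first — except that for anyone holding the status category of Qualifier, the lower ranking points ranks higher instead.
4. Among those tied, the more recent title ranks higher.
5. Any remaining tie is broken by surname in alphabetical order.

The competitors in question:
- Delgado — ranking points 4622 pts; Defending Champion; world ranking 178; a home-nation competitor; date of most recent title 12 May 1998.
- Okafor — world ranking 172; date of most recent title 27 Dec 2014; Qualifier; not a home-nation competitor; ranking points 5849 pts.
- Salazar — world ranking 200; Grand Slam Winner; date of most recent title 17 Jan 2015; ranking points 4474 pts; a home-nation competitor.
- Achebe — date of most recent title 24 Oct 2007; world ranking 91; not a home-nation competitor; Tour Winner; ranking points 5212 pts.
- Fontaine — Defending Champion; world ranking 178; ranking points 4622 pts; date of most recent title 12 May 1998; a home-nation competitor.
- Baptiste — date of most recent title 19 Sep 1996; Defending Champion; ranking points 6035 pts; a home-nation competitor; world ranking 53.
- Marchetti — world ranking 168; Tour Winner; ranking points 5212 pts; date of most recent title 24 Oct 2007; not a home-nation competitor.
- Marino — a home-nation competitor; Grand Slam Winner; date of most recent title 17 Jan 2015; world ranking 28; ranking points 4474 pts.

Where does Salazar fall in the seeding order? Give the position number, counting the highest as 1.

By status category: Baptiste, Delgado and Fontaine (Defending Champion); then Marino and Salazar (Grand Slam Winner); then Achebe and Marchetti (Tour Winner); then Okafor (Qualifier).
Baptiste, Delgado and Fontaine are each a home-nation competitor, so the next rule applies.
Among Baptiste, Delgado and Fontaine, by ranking points (higher first): Baptiste (6035 pts) before Delgado and Fontaine (4622 pts).
Delgado and Fontaine both have date of most recent title 12 May 1998, so the next rule applies.
Among Delgado and Fontaine, alphabetically by surname: Delgado before Fontaine.
Marino and Salazar are each a home-nation competitor, so the next rule applies.
Marino and Salazar both have ranking points 4474 pts, so the next rule applies.
Marino and Salazar both have date of most recent title 17 Jan 2015, so the next rule applies.
Among Marino and Salazar, alphabetically by surname: Marino before Salazar.
Achebe and Marchetti are each not a home-nation competitor, so the next rule applies.
Achebe and Marchetti both have ranking points 5212 pts, so the next rule applies.
Achebe and Marchetti both have date of most recent title 24 Oct 2007, so the next rule applies.
Among Achebe and Marchetti, alphabetically by surname: Achebe before Marchetti.
Order: Baptiste, Delgado, Fontaine, Marino, Salazar, Achebe, Marchetti, Okafor. So position 5.

5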